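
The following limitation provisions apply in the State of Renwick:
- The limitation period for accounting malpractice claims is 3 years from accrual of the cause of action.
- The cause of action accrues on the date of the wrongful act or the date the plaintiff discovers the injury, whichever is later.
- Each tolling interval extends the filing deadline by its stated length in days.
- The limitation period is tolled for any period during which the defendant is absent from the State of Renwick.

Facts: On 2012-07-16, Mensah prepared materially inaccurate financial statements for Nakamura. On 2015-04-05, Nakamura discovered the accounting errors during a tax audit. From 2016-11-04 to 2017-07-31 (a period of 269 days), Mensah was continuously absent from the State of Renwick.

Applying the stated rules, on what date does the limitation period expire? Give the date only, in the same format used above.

Taking the later of the act (2012-07-16) and discovery (2015-04-05), the claim accrued on 2015-04-05.
The untolled deadline — 3 years after 2015-04-05 — is 2018-04-05.
The period was tolled for 269 days by the defendant's absence from the jurisdiction (2016-11-04 to 2017-07-31), pushing the deadline to 2018-12-30.

2018-12-30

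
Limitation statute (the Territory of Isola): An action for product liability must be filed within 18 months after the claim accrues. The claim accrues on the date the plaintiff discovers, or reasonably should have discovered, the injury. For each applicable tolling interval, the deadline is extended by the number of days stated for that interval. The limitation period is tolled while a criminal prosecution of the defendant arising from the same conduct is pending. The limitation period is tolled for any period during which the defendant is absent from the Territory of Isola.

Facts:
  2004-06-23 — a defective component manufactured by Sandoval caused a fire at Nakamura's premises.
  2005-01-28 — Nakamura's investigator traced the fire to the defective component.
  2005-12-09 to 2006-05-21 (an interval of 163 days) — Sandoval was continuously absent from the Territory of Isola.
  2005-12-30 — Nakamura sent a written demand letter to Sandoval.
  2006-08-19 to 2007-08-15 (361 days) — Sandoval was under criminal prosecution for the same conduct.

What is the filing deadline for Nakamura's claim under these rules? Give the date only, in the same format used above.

2008-01-03

The claim did not accrue until Nakamura discovered the injury on 2005-01-28; the 2004-06-23 act date does not start the clock under the stated rule.
Adding the 18 months base period to 2005-01-28 gives a deadline of 2006-07-28, before any tolling.
The period was tolled for 163 days by the defendant's absence from the jurisdiction (2005-12-09 to 2006-05-21), pushing the deadline to 2007-01-07.
Because the pending criminal prosecution ran from 2006-08-19 to 2007-08-15, the deadline is extended by 361 days to 2008-01-03.
The other events in the timeline have no effect on the limitation period under the stated rules.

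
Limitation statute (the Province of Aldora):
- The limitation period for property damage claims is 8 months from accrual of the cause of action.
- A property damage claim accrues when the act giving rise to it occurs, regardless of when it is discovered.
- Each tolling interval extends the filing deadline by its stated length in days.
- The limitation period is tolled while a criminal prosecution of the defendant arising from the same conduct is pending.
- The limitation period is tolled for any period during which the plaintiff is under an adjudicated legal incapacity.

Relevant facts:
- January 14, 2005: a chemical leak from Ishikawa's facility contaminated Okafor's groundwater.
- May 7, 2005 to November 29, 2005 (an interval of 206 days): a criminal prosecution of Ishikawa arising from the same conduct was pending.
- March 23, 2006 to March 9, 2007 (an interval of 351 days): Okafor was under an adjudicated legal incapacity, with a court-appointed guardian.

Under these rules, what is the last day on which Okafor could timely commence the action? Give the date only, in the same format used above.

The cause of action accrued on January 14, 2005, the date of the act.
Adding the 8 months base period to January 14, 2005 gives a deadline of September 14, 2005, before any tolling.
The period was tolled for 206 days by the pending criminal prosecution (May 7, 2005 to November 29, 2005), pushing the deadline to April 8, 2006.
The period was tolled for 351 days by the plaintiff's legal incapacity (March 23, 2006 to March 9, 2007), pushing the deadline to March 25, 2007.

March 25, 2007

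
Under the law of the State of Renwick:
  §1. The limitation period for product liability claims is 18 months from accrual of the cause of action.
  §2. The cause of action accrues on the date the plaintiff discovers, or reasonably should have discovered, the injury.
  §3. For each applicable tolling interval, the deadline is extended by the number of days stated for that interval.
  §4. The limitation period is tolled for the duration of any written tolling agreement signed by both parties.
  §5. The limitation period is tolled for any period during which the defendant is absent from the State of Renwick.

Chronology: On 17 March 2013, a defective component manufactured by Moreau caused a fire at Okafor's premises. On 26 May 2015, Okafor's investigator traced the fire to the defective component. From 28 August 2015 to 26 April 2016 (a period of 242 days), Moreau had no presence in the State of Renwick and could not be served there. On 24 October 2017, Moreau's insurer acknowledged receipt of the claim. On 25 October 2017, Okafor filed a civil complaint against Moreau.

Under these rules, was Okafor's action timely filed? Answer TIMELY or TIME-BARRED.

TIME-BARRED

Accrual is tied to discovery, so the period began on 26 May 2015 rather than on 17 March 2013 when the act occurred.
18 months from 26 May 2015 is 26 November 2016.
Because the defendant's absence from the jurisdiction ran from 28 August 2015 to 26 April 2016, the deadline is extended by 242 days to 26 July 2017.
The other events in the timeline have no effect on the limitation period under the stated rules.
The 25 October 2017 filing falls after the 26 July 2017 deadline; the claim is time-barred.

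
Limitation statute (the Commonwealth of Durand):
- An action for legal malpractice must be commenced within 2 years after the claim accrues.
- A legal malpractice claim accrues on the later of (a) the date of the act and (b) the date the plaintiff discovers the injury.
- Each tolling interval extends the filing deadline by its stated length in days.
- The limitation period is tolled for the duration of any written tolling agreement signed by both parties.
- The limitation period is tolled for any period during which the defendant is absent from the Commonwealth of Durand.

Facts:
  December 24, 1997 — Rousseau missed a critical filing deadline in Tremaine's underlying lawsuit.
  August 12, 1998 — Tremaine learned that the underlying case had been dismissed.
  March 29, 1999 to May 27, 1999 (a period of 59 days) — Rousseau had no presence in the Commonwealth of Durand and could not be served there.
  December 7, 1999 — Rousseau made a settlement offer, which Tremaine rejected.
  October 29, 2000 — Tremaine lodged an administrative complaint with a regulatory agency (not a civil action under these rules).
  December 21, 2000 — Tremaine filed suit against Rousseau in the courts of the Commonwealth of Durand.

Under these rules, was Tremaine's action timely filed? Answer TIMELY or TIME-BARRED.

Because discovery on August 12, 1998 post-dates the December 24, 1997 act, accrual under the later-of rule falls on August 12, 1998.
Adding the 2 years base period to August 12, 1998 gives a deadline of August 12, 2000, before any tolling.
Because the defendant's absence from the jurisdiction ran from March 29, 1999 to May 27, 1999, the deadline is extended by 59 days to October 10, 2000.
The other events in the timeline have no effect on the limitation period under the stated rules.
The December 21, 2000 filing falls after the October 10, 2000 deadline; the claim is time-barred.

TIME-BARRED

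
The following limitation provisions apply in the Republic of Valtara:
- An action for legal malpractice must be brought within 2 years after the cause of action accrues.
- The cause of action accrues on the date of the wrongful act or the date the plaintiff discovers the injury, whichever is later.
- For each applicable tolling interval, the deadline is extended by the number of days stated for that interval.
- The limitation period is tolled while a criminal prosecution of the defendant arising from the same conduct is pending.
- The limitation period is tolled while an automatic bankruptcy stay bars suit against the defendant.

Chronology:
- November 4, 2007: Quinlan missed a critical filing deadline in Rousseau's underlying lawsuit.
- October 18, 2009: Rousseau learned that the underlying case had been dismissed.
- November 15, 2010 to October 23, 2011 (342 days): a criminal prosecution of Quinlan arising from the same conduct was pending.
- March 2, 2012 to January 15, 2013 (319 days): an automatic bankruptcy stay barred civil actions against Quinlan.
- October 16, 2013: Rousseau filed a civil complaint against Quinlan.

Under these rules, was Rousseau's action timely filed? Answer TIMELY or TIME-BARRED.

TIME-BARRED

The claim accrued on October 18, 2009 — the later of the November 4, 2007 act and the October 18, 2009 discovery.
2 years from October 18, 2009 is October 18, 2011.
The pending criminal prosecution from November 15, 2010 to October 23, 2011 tolled the period for 342 days, extending the deadline to September 24, 2012.
The period was tolled for 319 days by the automatic bankruptcy stay (March 2, 2012 to January 15, 2013), pushing the deadline to August 9, 2013.
Rousseau filed on October 16, 2013, after the August 9, 2013 deadline, so the action is time-barred.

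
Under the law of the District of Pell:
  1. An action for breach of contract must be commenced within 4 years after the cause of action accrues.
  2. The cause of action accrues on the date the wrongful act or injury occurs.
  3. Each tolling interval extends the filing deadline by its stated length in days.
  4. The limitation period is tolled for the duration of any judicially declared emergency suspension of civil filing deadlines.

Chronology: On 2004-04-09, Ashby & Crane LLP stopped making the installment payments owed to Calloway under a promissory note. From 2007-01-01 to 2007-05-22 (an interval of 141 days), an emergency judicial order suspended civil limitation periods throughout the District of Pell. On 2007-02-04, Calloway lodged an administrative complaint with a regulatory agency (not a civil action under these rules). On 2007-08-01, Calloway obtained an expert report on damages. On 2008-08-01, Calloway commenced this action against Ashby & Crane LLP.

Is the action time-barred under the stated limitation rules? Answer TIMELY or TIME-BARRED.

TIMELY

The claim accrued on 2004-04-09, when the wrongful act occurred.
The untolled deadline — 4 years after 2004-04-09 — is 2008-04-09.
The period was tolled for 141 days by the emergency suspension of filing deadlines (2007-01-01 to 2007-05-22), pushing the deadline to 2008-08-28.
Nothing else in the chronology tolls or restarts the period.
The 2008-08-01 filing precedes the 2008-08-28 deadline; the claim is timely.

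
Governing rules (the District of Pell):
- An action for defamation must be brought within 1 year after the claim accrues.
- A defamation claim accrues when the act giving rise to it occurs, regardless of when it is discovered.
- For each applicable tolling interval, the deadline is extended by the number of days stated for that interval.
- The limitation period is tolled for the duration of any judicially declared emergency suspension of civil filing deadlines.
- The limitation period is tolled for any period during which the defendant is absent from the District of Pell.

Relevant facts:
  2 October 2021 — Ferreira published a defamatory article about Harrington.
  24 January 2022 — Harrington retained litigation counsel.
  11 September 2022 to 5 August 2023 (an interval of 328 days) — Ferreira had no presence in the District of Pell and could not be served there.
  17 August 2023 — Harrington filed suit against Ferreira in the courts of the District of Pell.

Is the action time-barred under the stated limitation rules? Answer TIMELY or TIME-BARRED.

TIMELY

The claim accrued on 2 October 2021, the date of the act.
Adding the 1 year base period to 2 October 2021 gives a deadline of 2 October 2022, before any tolling.
The defendant's absence from the jurisdiction from 11 September 2022 to 5 August 2023 tolled the period for 328 days, extending the deadline to 26 August 2023.
The other events in the timeline have no effect on the limitation period under the stated rules.
Filing on 17 August 2023 beat the 26 August 2023 deadline — the action is timely.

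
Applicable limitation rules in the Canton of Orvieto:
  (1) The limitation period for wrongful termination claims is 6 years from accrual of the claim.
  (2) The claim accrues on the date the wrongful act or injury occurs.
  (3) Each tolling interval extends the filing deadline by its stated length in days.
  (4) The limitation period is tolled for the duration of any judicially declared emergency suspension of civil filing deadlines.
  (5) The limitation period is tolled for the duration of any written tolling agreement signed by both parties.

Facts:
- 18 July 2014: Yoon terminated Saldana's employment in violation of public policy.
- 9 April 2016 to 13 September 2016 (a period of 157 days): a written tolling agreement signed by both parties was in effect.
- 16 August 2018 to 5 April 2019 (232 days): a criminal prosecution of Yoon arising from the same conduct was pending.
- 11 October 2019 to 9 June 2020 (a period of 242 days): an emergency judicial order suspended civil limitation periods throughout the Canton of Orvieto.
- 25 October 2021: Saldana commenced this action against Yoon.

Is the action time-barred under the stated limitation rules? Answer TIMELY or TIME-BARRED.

TIME-BARRED

The claim accrued on 18 July 2014, the date of the act.
Adding the 6 years base period to 18 July 2014 gives a deadline of 18 July 2020, before any tolling.
The written tolling agreement from 9 April 2016 to 13 September 2016 tolled the period for 157 days, extending the deadline to 22 December 2020.
The period was tolled for 242 days by the emergency suspension of filing deadlines (11 October 2019 to 9 June 2020), pushing the deadline to 21 August 2021.
The pending criminal prosecution from 16 August 2018 to 5 April 2019 does not toll the period, because no stated rule makes a criminal prosecution a tolling event.
Filing on 25 October 2021 missed the 21 August 2021 deadline — the action is time-barred.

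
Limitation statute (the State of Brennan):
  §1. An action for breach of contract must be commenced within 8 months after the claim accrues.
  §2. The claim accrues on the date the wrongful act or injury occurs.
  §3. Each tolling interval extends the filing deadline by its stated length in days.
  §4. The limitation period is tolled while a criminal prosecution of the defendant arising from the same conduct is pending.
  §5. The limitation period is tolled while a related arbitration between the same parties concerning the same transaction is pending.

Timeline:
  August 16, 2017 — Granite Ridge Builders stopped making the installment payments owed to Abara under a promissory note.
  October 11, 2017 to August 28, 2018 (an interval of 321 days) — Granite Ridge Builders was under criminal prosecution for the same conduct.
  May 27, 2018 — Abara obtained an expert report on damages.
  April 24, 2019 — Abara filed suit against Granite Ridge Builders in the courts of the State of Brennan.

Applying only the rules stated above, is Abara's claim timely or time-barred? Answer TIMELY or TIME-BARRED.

TIME-BARRED

The claim accrued on August 16, 2017, the date of the act.
The untolled deadline — 8 months after August 16, 2017 — is April 16, 2018.
The period was tolled for 321 days by the pending criminal prosecution (October 11, 2017 to August 28, 2018), pushing the deadline to March 3, 2019.
Nothing else in the chronology tolls or restarts the period.
The April 24, 2019 filing falls after the March 3, 2019 deadline; the claim is time-barred.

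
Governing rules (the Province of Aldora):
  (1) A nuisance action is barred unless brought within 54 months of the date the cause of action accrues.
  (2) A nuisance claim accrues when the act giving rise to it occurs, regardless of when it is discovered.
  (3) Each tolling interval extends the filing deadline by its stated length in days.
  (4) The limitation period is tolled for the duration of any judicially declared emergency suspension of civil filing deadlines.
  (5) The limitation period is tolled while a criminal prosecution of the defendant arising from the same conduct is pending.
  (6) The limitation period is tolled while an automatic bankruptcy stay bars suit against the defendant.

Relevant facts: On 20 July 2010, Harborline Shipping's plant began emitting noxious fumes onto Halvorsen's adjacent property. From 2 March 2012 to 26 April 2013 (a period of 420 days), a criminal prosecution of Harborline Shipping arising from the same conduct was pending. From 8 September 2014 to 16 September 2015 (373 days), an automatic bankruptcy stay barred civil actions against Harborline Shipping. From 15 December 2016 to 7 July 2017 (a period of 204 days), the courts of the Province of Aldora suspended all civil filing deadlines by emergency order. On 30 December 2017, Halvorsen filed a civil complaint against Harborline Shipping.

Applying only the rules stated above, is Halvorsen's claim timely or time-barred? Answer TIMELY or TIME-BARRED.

TIME-BARRED

The claim accrued on 20 July 2010, when the wrongful act occurred.
The untolled deadline — 54 months after 20 July 2010 — is 20 January 2015.
The period was tolled for 420 days by the pending criminal prosecution (2 March 2012 to 26 April 2013), pushing the deadline to 15 March 2016.
The automatic bankruptcy stay from 8 September 2014 to 16 September 2015 tolled the period for 373 days, extending the deadline to 23 March 2017.
The emergency suspension of filing deadlines from 15 December 2016 to 7 July 2017 tolled the period for 204 days, extending the deadline to 13 October 2017.
The 30 December 2017 filing falls after the 13 October 2017 deadline; the claim is time-barred.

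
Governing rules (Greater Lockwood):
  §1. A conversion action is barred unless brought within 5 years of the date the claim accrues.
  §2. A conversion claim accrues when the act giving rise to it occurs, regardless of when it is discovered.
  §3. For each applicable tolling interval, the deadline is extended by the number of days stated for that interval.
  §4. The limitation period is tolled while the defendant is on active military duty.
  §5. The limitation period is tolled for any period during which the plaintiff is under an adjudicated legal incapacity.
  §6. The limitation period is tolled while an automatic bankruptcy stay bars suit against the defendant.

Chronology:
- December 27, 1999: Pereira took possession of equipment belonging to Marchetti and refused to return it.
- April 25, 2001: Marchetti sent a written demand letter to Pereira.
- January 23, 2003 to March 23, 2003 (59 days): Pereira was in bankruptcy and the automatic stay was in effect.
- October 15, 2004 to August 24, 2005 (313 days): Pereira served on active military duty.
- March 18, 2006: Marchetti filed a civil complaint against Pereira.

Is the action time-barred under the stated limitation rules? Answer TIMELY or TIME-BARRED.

TIME-BARRED

The claim accrued on December 27, 1999, the date of the act.
The untolled deadline — 5 years after December 27, 1999 — is December 27, 2004.
Because the automatic bankruptcy stay ran from January 23, 2003 to March 23, 2003, the deadline is extended by 59 days to February 24, 2005.
The period was tolled for 313 days by the defendant's active military service (October 15, 2004 to August 24, 2005), pushing the deadline to January 3, 2006.
Nothing else in the chronology tolls or restarts the period.
The March 18, 2006 filing falls after the January 3, 2006 deadline; the claim is time-barred.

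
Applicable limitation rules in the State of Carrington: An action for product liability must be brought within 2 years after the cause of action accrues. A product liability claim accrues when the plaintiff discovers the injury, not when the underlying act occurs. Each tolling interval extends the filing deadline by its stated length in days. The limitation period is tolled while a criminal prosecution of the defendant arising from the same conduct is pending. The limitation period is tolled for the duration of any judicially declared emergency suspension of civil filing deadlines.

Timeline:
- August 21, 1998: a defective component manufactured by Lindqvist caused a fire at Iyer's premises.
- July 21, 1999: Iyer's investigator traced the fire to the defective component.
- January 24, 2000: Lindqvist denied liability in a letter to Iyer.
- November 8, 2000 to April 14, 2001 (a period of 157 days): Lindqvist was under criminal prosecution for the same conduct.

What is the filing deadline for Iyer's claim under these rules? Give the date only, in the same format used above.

December 25, 2001

Under the discovery rule, the claim accrued on July 21, 1999, when Iyer discovered the injury — not on the August 21, 1998 date of the underlying act.
The untolled deadline — 2 years after July 21, 1999 — is July 21, 2001.
The pending criminal prosecution from November 8, 2000 to April 14, 2001 tolled the period for 157 days, extending the deadline to December 25, 2001.
None of the other events listed affects the running of the period under the stated rules.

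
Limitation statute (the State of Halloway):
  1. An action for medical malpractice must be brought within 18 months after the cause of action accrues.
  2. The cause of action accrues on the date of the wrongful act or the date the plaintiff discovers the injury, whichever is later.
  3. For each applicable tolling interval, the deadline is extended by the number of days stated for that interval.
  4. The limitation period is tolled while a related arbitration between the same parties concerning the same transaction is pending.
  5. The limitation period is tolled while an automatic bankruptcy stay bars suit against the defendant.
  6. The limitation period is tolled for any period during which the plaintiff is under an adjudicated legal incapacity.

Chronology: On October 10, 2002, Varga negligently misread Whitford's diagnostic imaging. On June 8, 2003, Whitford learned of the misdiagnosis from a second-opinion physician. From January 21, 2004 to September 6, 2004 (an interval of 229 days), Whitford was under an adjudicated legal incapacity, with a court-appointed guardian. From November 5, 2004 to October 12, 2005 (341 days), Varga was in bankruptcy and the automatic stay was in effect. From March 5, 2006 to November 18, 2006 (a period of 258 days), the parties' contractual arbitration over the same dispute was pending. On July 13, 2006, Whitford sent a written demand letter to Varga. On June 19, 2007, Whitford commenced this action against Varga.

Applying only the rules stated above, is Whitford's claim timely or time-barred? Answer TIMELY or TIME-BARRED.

Taking the later of the act (October 10, 2002) and discovery (June 8, 2003), the claim accrued on June 8, 2003.
Adding the 18 months base period to June 8, 2003 gives a deadline of December 8, 2004, before any tolling.
Because the plaintiff's legal incapacity ran from January 21, 2004 to September 6, 2004, the deadline is extended by 229 days to July 25, 2005.
The period was tolled for 341 days by the automatic bankruptcy stay (November 5, 2004 to October 12, 2005), pushing the deadline to July 1, 2006.
The pending related arbitration from March 5, 2006 to November 18, 2006 tolled the period for 258 days, extending the deadline to March 16, 2007.
None of the other events listed affects the running of the period under the stated rules.
Filing on June 19, 2007 missed the March 16, 2007 deadline — the action is time-barred.

TIME-BARRED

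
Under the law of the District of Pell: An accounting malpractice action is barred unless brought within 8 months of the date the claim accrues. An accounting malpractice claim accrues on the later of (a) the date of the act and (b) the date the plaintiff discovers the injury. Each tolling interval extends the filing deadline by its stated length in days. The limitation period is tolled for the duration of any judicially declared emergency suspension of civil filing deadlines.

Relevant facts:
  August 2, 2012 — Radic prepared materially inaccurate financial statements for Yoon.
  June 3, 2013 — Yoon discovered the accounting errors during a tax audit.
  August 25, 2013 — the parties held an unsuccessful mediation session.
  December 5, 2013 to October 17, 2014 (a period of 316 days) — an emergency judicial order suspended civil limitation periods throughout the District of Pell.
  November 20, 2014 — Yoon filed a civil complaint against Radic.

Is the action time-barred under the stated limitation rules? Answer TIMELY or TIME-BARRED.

Taking the later of the act (August 2, 2012) and discovery (June 3, 2013), the claim accrued on June 3, 2013.
8 months from June 3, 2013 is February 3, 2014.
Because the emergency suspension of filing deadlines ran from December 5, 2013 to October 17, 2014, the deadline is extended by 316 days to December 16, 2014.
Nothing else in the chronology tolls or restarts the period.
Yoon filed on November 20, 2014, before the December 16, 2014 deadline, so the action is timely.

TIMELY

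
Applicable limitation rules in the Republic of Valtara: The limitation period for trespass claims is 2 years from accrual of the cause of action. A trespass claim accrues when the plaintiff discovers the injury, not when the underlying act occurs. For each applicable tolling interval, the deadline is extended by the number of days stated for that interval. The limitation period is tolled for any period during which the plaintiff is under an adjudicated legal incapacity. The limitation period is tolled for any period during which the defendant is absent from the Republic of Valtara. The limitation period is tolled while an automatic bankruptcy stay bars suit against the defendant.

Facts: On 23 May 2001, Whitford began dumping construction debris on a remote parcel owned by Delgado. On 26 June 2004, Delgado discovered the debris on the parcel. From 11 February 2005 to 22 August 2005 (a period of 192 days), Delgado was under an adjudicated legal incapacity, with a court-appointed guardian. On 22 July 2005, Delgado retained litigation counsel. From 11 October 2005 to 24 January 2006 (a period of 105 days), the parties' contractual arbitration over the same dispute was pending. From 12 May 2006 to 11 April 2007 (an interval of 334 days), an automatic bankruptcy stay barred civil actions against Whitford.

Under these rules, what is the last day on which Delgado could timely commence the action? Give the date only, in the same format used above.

Under the discovery rule, the claim accrued on 26 June 2004, when Delgado discovered the injury — not on the 23 May 2001 date of the underlying act.
2 years from 26 June 2004 is 26 June 2006.
Because the plaintiff's legal incapacity ran from 11 February 2005 to 22 August 2005, the deadline is extended by 192 days to 4 January 2007.
The automatic bankruptcy stay from 12 May 2006 to 11 April 2007 tolled the period for 334 days, extending the deadline to 4 December 2007.
The pending related arbitration from 11 October 2005 to 24 January 2006 does not toll the period, because no stated rule makes a pending arbitration a tolling event.
None of the other events listed affects the running of the period under the stated rules.

4 December 2007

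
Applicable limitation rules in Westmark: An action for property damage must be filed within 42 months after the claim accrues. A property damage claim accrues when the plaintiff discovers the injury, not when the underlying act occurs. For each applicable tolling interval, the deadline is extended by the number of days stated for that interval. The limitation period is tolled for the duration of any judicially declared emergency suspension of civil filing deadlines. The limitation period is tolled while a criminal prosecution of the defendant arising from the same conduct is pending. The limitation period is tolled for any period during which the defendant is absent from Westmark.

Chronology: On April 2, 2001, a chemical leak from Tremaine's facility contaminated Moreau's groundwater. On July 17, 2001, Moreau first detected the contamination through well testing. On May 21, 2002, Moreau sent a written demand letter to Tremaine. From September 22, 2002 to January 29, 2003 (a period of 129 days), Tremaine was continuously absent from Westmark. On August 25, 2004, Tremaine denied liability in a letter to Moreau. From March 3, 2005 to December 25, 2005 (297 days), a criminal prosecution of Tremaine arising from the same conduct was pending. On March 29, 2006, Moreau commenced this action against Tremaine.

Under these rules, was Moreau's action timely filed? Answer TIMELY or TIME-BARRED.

TIME-BARRED

The claim did not accrue until Moreau discovered the injury on July 17, 2001; the April 2, 2001 act date does not start the clock under the stated rule.
The untolled deadline — 42 months after July 17, 2001 — is January 17, 2005.
The defendant's absence from the jurisdiction from September 22, 2002 to January 29, 2003 tolled the period for 129 days, extending the deadline to May 26, 2005.
The pending criminal prosecution from March 3, 2005 to December 25, 2005 tolled the period for 297 days, extending the deadline to March 19, 2006.
Nothing else in the chronology tolls or restarts the period.
Moreau filed on March 29, 2006, after the March 19, 2006 deadline, so the action is time-barred.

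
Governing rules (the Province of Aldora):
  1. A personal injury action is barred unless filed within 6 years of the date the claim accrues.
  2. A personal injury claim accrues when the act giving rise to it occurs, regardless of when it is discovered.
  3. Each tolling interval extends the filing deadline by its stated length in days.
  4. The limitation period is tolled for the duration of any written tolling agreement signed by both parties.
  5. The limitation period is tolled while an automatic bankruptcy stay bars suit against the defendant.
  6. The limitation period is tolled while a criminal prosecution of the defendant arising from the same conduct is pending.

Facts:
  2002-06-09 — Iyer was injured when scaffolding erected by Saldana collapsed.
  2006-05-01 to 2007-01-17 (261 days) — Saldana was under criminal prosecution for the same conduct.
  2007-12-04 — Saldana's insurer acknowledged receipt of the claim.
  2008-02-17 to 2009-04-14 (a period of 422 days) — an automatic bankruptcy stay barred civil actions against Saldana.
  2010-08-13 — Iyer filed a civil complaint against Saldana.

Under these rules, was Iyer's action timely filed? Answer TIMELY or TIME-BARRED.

The limitation period began to run on 2002-06-09.
Adding the 6 years base period to 2002-06-09 gives a deadline of 2008-06-09, before any tolling.
The pending criminal prosecution from 2006-05-01 to 2007-01-17 tolled the period for 261 days, extending the deadline to 2009-02-25.
The period was tolled for 422 days by the automatic bankruptcy stay (2008-02-17 to 2009-04-14), pushing the deadline to 2010-04-23.
None of the other events listed affects the running of the period under the stated rules.
Filing on 2010-08-13 missed the 2010-04-23 deadline — the action is time-barred.

TIME-BARRED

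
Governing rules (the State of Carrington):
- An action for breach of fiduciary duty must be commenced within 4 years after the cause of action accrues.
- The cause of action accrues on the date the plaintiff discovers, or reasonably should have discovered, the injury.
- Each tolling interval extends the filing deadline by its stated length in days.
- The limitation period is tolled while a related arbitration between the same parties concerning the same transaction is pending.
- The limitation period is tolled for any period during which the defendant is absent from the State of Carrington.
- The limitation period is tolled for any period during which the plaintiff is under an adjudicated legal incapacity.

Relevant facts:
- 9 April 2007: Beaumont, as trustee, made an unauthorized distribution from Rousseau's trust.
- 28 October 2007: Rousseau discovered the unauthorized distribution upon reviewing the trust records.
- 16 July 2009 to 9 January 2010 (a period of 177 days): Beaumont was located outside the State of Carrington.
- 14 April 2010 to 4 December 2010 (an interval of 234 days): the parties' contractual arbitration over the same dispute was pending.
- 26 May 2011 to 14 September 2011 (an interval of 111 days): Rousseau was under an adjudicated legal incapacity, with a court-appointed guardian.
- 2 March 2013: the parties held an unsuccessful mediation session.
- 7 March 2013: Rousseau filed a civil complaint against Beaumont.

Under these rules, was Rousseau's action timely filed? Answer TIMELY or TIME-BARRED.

TIMELY

Accrual is tied to discovery, so the period began on 28 October 2007 rather than on 9 April 2007 when the act occurred.
The untolled deadline — 4 years after 28 October 2007 — is 28 October 2011.
Because the defendant's absence from the jurisdiction ran from 16 July 2009 to 9 January 2010, the deadline is extended by 177 days to 22 April 2012.
Because the pending related arbitration ran from 14 April 2010 to 4 December 2010, the deadline is extended by 234 days to 12 December 2012.
Because the plaintiff's legal incapacity ran from 26 May 2011 to 14 September 2011, the deadline is extended by 111 days to 2 April 2013.
The other events in the timeline have no effect on the limitation period under the stated rules.
The 7 March 2013 filing precedes the 2 April 2013 deadline; the claim is timely.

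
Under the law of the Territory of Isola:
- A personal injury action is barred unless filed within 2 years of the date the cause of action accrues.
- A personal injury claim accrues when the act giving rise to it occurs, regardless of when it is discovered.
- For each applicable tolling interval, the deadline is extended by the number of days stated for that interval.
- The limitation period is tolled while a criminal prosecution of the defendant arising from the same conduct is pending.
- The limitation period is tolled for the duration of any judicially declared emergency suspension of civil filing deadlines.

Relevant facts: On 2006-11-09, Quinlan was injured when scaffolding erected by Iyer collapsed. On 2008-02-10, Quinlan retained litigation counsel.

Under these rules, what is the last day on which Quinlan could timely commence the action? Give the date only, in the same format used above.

The claim accrued on 2006-11-09, when the wrongful act occurred.
The untolled deadline — 2 years after 2006-11-09 — is 2008-11-09.
None of the other events listed affects the running of the period under the stated rules.

2008-11-09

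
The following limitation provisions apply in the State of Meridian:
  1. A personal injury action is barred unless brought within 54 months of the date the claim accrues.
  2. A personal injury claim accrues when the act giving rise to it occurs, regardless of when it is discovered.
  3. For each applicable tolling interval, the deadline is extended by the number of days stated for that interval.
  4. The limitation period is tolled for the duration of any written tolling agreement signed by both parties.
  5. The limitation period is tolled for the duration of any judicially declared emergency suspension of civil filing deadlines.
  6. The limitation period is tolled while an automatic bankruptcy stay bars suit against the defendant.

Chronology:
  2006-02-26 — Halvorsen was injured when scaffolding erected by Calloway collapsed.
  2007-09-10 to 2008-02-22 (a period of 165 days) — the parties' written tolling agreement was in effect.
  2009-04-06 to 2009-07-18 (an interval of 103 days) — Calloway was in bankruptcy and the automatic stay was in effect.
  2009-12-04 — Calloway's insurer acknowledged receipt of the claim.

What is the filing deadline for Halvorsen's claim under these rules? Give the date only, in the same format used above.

The limitation period began to run on 2006-02-26.
The untolled deadline — 54 months after 2006-02-26 — is 2010-08-26.
The written tolling agreement from 2007-09-10 to 2008-02-22 tolled the period for 165 days, extending the deadline to 2011-02-07.
Because the automatic bankruptcy stay ran from 2009-04-06 to 2009-07-18, the deadline is extended by 103 days to 2011-05-21.
None of the other events listed affects the running of the period under the stated rules.

2011-05-21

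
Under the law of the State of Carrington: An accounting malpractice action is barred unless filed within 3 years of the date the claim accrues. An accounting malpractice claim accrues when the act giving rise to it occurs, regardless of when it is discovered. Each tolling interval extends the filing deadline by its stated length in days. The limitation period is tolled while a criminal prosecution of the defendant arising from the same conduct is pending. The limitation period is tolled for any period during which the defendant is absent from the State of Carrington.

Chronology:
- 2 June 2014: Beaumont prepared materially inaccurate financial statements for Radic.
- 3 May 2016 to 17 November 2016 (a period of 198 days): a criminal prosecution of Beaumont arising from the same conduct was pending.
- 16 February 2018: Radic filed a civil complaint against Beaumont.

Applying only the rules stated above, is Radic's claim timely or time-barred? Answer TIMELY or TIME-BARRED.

The claim accrued on 2 June 2014, when the wrongful act occurred.
The untolled deadline — 3 years after 2 June 2014 — is 2 June 2017.
The pending criminal prosecution from 3 May 2016 to 17 November 2016 tolled the period for 198 days, extending the deadline to 17 December 2017.
Filing on 16 February 2018 missed the 17 December 2017 deadline — the action is time-barred.

TIME-BARRED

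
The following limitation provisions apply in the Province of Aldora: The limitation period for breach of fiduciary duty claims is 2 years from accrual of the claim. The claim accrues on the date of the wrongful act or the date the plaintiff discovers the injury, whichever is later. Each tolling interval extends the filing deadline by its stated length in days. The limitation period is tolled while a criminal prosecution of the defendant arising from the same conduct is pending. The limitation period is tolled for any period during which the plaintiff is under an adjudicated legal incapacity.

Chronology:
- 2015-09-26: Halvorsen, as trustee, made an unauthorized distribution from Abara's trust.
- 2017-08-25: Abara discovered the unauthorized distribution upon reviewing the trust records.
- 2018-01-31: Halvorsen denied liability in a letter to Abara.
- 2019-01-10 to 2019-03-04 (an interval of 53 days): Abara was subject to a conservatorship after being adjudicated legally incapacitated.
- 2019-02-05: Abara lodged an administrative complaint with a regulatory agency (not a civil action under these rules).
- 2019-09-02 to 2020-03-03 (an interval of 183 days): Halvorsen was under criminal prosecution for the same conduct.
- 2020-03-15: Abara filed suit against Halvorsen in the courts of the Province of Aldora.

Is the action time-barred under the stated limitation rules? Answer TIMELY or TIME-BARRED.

TIMELY

Because discovery on 2017-08-25 post-dates the 2015-09-26 act, accrual under the later-of rule falls on 2017-08-25.
Adding the 2 years base period to 2017-08-25 gives a deadline of 2019-08-25, before any tolling.
The plaintiff's legal incapacity from 2019-01-10 to 2019-03-04 tolled the period for 53 days, extending the deadline to 2019-10-17.
The pending criminal prosecution from 2019-09-02 to 2020-03-03 tolled the period for 183 days, extending the deadline to 2020-04-17.
None of the other events listed affects the running of the period under the stated rules.
Filing on 2020-03-15 beat the 2020-04-17 deadline — the action is timely.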